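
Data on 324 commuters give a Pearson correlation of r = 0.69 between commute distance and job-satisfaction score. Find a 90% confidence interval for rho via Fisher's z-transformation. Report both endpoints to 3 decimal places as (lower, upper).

z_r = atanh(0.69) = 0.847956;  SE = 1/√(n−3) = 1/√321 = 0.055815
z-limits: 0.847956 ± 1.645·0.055815 = 0.847956 ± 0.091816 = [0.756140, 0.939772]
ρ-limits: (tanh 0.756140, tanh 0.939772) = (0.639, 0.735)

(0.639, 0.735)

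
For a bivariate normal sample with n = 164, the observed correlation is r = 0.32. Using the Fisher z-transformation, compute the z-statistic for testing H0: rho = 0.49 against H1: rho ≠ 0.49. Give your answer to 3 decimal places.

-2.594

Fisher z: atanh(0.32) = 0.331647, atanh(0.49) = 0.536060
z = (z_r − z_0)·√(n−3) = (0.331647 − 0.536060)·√161 = -0.204413 · 12.688578 = -2.594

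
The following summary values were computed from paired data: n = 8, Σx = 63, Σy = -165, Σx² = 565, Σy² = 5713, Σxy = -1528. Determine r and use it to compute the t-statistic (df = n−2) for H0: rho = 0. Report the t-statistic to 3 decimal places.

-1.713

S_xy = nΣxy − ΣxΣy = 8·(-1528) − 63·(-165) = -12224 − (-10395) = -1829
S_xx = nΣx² − (Σx)² = 8·565 − 63² = 4520 − 3969 = 551
S_yy = nΣy² − (Σy)² = 8·5713 − (-165)² = 45704 − 27225 = 18479
r = S_xy / √(S_xx·S_yy) = -1829 / √(551·18479) = -1829 / √10181929 = -1829 / 3190.9135 = -0.5732
t = r·√(n−2)/√(1−r²) = -0.5732·√6 / √(1−0.328558) = -1.404048 / 0.819416 = -1.713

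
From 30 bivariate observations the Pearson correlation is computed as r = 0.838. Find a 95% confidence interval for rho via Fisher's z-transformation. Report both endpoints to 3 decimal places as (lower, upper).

(0.684, 0.920)

z_r = atanh(0.838) = 1.214418;  SE = 1/√(n−3) = 1/√27 = 0.192450
z-limits: 1.214418 ± 1.960·0.192450 = 1.214418 ± 0.377202 = [0.837216, 1.591620]
ρ-limits: (tanh 0.837216, tanh 1.591620) = (0.684, 0.920)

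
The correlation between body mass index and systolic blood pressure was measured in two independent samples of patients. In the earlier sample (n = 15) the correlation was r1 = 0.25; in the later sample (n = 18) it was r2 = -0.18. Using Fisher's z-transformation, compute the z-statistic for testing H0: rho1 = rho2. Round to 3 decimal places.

Fisher z-transforms: z1 = atanh(0.25) = 0.255413, z2 = atanh(-0.18) = -0.181983; difference d = 0.437396
Var(d) = 1/12 + 1/15 = 0.0833333 + 0.0666667 = 0.1500000
z = d/√Var(d) = 0.437396 / √0.1500000 = 0.437396 / 0.387298 = 1.129

1.129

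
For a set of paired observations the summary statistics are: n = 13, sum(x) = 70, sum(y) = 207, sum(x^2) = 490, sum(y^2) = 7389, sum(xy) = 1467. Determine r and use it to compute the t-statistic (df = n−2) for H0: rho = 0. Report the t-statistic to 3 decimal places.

Numerator: nΣxy − (Σx)(Σy) = 13·1467 − (70)(207) = 4581
Denominator: √[(nΣx²−(Σx)²)(nΣy²−(Σy)²)]
  nΣx²−(Σx)² = 13·490 − 4900 = 1470;  nΣy²−(Σy)² = 13·7389 − 42849 = 53208
  √(1470·53208) = √78215760 = 8843.9674
r = 4581 / 8843.9674 = 0.5180
t = r·√(n−2)/√(1−r²) = 0.5180·√11 / √(1−0.268324) = 1.718012 / 0.855381 = 2.008

2.008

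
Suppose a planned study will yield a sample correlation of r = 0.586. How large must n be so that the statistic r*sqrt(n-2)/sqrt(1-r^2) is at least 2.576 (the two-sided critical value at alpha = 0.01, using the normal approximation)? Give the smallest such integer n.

Need r·√(n−2)/√(1−r²) ≥ 2.576
√(n−2) ≥ 2.576·√(1−0.343396) / 0.586 = 2.576·0.810311 / 0.586 = 3.5620
n−2 ≥ 12.6878  ⇒  n ≥ 14.6878
Smallest integer n = 15

15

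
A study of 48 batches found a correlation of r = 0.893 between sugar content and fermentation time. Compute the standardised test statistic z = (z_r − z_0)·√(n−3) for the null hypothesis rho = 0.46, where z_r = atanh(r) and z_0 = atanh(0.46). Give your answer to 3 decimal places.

6.301

Fisher z: atanh(0.893) = 1.436545, atanh(0.46) = 0.497311
z = (z_r − z_0)·√(n−3) = (1.436545 − 0.497311)·√45 = 0.939234 · 6.708204 = 6.301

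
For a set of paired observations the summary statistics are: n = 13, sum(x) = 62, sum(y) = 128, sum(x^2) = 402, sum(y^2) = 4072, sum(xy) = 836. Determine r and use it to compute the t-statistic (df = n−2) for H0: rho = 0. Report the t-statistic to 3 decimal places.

1.502

Numerator: nΣxy − (Σx)(Σy) = 13·836 − (62)(128) = 2932
Denominator: √[(nΣx²−(Σx)²)(nΣy²−(Σy)²)]
  nΣx²−(Σx)² = 13·402 − 3844 = 1382;  nΣy²−(Σy)² = 13·4072 − 16384 = 36552
  √(1382·36552) = √50514864 = 7107.3810
r = 2932 / 7107.3810 = 0.4125
t = r·√(n−2)/√(1−r²) = 0.4125·√11 / √(1−0.170156) = 1.368108 / 0.910958 = 1.502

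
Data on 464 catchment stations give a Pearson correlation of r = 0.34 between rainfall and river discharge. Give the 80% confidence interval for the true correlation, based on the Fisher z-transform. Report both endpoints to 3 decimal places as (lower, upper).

(0.286, 0.392)

Fisher z: z_r = atanh(r) = ½·ln((1+0.34)/(1−0.34)) = 0.354093
SE(z) = 1/√(n−3) = 1/√461 = 0.046575
80% ⇒ z* = 1.282; margin = 1.282·0.046575 = 0.059709
CI on z-scale: (0.294384, 0.413802)
Back-transform: tanh(0.294384) = 0.286165, tanh(0.413802) = 0.391696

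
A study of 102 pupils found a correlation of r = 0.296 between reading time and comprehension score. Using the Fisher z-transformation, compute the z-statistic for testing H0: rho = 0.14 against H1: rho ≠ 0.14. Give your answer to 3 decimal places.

Fisher z: atanh(0.296) = 0.305130, atanh(0.14) = 0.140926
z = (z_r − z_0)·√(n−3) = (0.305130 − 0.140926)·√99 = 0.164204 · 9.949874 = 1.634

1.634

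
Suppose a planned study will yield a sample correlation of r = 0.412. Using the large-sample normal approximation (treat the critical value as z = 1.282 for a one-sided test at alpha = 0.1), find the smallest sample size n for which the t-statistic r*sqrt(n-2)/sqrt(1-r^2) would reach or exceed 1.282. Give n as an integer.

11

Need r·√(n−2)/√(1−r²) ≥ 1.282
√(n−2) ≥ 1.282·√(1−0.169744) / 0.412 = 1.282·0.911184 / 0.412 = 2.8353
n−2 ≥ 8.0389  ⇒  n ≥ 10.0389
Smallest integer n = 11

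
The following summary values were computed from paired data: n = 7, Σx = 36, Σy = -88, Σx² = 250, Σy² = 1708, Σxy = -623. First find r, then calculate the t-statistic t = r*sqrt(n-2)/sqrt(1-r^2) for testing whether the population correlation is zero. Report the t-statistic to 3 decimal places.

Numerator: nΣxy − (Σx)(Σy) = 7·(-623) − (36)(-88) = -1193
Denominator: √[(nΣx²−(Σx)²)(nΣy²−(Σy)²)]
  nΣx²−(Σx)² = 7·250 − 1296 = 454;  nΣy²−(Σy)² = 7·1708 − 7744 = 4212
  √(454·4212) = √1912248 = 1382.8406
r = -1193 / 1382.8406 = -0.8627
t = r·√(n−2)/√(1−r²) = -0.8627·√5 / √(1−0.744251) = -1.929056 / 0.505716 = -3.815

-3.815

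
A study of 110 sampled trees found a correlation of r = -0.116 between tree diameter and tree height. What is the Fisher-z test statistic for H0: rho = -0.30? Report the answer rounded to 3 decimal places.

1.996

z_r = atanh(-0.116) = -0.116525,  z_0 = atanh(-0.30) = -0.309520
SE = 1/√(n−3) = 1/√107 = 0.096674
z = (z_r − z_0)/SE = (-0.116525 − (-0.309520)) / 0.096674 = 0.192995 / 0.096674 = 1.996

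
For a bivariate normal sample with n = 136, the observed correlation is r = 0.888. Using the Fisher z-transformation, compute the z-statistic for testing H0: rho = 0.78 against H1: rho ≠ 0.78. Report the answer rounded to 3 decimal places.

4.233

z_r = atanh(0.888) = 1.412387,  z_0 = atanh(0.78) = 1.045371
SE = 1/√(n−3) = 1/√133 = 0.086711
z = (z_r − z_0)/SE = (1.412387 − 1.045371) / 0.086711 = 0.367016 / 0.086711 = 4.233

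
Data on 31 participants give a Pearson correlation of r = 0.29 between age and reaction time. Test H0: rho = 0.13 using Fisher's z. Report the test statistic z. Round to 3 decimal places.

z_r = atanh(0.29) = 0.298566,  z_0 = atanh(0.13) = 0.130740
SE = 1/√(n−3) = 1/√28 = 0.188982
z = (z_r − z_0)/SE = (0.298566 − 0.130740) / 0.188982 = 0.167826 / 0.188982 = 0.888

0.888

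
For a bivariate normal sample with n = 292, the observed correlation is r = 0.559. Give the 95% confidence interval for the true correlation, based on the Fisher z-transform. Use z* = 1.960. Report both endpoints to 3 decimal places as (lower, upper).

z_r = atanh(0.559) = 0.631377;  SE = 1/√(n−3) = 1/√289 = 0.058824
z-limits: 0.631377 ± 1.960·0.058824 = 0.631377 ± 0.115295 = [0.516082, 0.746672]
ρ-limits: (tanh 0.516082, tanh 0.746672) = (0.475, 0.633)

(0.475, 0.633)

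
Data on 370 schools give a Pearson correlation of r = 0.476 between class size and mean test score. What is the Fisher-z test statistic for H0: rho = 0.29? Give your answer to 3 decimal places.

4.200

z_r = atanh(0.476) = 0.517800,  z_0 = atanh(0.29) = 0.298566
SE = 1/√(n−3) = 1/√367 = 0.052200
z = (z_r − z_0)/SE = (0.517800 − 0.298566) / 0.052200 = 0.219234 / 0.052200 = 4.200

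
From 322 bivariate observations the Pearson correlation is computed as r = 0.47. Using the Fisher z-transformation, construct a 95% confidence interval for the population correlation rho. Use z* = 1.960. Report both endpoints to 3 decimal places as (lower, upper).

(0.380, 0.551)

Fisher z: z_r = atanh(r) = ½·ln((1+0.47)/(1−0.47)) = 0.510070
SE(z) = 1/√(n−3) = 1/√319 = 0.055989
95% ⇒ z* = 1.960; margin = 1.960·0.055989 = 0.109738
CI on z-scale: (0.400332, 0.619808)
Back-transform: tanh(0.400332) = 0.380233, tanh(0.619808) = 0.550994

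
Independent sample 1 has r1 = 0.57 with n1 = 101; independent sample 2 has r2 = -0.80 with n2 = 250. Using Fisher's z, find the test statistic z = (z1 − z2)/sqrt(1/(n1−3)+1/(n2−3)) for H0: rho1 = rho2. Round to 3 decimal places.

z1 = atanh(0.57) = 0.647523,  z2 = atanh(-0.80) = -1.098612
SE = √(1/(n1−3) + 1/(n2−3)) = √(1/98 + 1/247) = √(0.0102041 + 0.0040486) = √0.0142527 = 0.119385
z = (z1 − z2)/SE = (0.647523 − (-1.098612)) / 0.119385 = 1.746135 / 0.119385 = 14.626

14.626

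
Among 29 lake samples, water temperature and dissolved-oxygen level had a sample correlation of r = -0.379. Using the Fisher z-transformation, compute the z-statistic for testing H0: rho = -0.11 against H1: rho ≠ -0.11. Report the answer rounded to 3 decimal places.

z_r = atanh(-0.379) = -0.398891,  z_0 = atanh(-0.11) = -0.110447
SE = 1/√(n−3) = 1/√26 = 0.196116
z = (z_r − z_0)/SE = (-0.398891 − (-0.110447)) / 0.196116 = -0.288444 / 0.196116 = -1.471

-1.471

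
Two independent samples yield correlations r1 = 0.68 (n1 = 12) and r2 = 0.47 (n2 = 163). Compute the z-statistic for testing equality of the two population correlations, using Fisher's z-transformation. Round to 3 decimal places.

Fisher z-transforms: z1 = atanh(0.68) = 0.829114, z2 = atanh(0.47) = 0.510070; difference d = 0.319044
Var(d) = 1/9 + 1/160 = 0.1111111 + 0.0062500 = 0.1173611
z = d/√Var(d) = 0.319044 / √0.1173611 = 0.319044 / 0.342580 = 0.931

0.931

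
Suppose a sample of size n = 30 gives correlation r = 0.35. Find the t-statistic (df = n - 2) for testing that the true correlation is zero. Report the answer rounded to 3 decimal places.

1.977

1 − r² = 1 − 0.1225 = 0.8775;  √(1−r²) = 0.936750
√(n−2) = √28 = 5.291503
t = r·√(n−2)/√(1−r²) = 0.35 · 5.291503 / 0.936750 = 1.977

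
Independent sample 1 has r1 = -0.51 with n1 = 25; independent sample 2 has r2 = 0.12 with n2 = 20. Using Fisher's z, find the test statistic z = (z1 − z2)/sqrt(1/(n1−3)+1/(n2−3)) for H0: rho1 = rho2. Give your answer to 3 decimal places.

Fisher z-transforms: z1 = atanh(-0.51) = -0.562730, z2 = atanh(0.12) = 0.120581; difference d = -0.683311
Var(d) = 1/22 + 1/17 = 0.0454545 + 0.0588235 = 0.1042780
z = d/√Var(d) = -0.683311 / √0.1042780 = -0.683311 / 0.322921 = -2.116

-2.116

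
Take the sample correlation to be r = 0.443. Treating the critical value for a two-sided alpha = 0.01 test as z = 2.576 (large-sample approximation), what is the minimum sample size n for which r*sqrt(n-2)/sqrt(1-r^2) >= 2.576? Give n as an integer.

30

r√(n−2)/√(1−r²) ≥ 2.576  ⇔  n−2 ≥ (2.576)²·(1−r²)/r²
(1−r²)/r² = (1−0.196249)/0.196249 = 4.0956
n ≥ 2 + 6.635776·4.0956 = 2 + 27.1775 = 29.1775
⌈29.1775⌉ = 30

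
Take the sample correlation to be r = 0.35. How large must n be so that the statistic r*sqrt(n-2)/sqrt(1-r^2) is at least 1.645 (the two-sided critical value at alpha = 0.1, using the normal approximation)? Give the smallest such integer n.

Need r·√(n−2)/√(1−r²) ≥ 1.645
√(n−2) ≥ 1.645·√(1−0.1225) / 0.35 = 1.645·0.936750 / 0.35 = 4.4027
n−2 ≥ 19.3838  ⇒  n ≥ 21.3838
Smallest integer n = 22

22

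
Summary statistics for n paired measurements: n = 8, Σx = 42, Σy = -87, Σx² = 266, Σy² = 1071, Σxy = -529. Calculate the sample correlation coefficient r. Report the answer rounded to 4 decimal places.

-0.9585

S_xy = nΣxy − ΣxΣy = 8·(-529) − 42·(-87) = -4232 − (-3654) = -578
S_xx = nΣx² − (Σx)² = 8·266 − 42² = 2128 − 1764 = 364
S_yy = nΣy² − (Σy)² = 8·1071 − (-87)² = 8568 − 7569 = 999
r = S_xy / √(S_xx·S_yy) = -578 / √(364·999) = -578 / √363636 = -578 / 603.0224 = -0.9585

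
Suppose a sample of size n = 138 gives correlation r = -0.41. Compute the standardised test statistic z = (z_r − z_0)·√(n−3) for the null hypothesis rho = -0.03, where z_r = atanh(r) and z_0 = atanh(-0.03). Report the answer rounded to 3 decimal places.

Fisher z: atanh(-0.41) = -0.435611, atanh(-0.03) = -0.030009
z = (z_r − z_0)·√(n−3) = (-0.435611 − (-0.030009))·√135 = -0.405602 · 11.618950 = -4.713

-4.713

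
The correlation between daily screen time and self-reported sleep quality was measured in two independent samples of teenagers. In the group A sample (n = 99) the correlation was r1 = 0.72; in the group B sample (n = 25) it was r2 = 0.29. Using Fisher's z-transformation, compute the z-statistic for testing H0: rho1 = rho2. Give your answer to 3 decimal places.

z1 = atanh(0.72) = 0.907645,  z2 = atanh(0.29) = 0.298566
SE = √(1/(n1−3) + 1/(n2−3)) = √(1/96 + 1/22) = √(0.0104167 + 0.0454545) = √0.0558712 = 0.236371
z = (z1 − z2)/SE = (0.907645 − 0.298566) / 0.236371 = 0.609079 / 0.236371 = 2.577

2.577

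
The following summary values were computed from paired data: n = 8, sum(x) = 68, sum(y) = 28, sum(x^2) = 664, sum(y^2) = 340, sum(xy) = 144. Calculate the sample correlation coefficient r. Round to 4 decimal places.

Numerator: nΣxy − (Σx)(Σy) = 8·144 − (68)(28) = -752
Denominator: √[(nΣx²−(Σx)²)(nΣy²−(Σy)²)]
  nΣx²−(Σx)² = 8·664 − 4624 = 688;  nΣy²−(Σy)² = 8·340 − 784 = 1936
  √(688·1936) = √1331968 = 1154.1092
r = -752 / 1154.1092 = -0.6516

-0.6516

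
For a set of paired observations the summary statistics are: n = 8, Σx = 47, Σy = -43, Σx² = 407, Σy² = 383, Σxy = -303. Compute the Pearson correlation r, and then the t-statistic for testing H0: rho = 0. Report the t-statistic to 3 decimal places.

-0.937

S_xy = nΣxy − ΣxΣy = 8·(-303) − 47·(-43) = -2424 − (-2021) = -403
S_xx = nΣx² − (Σx)² = 8·407 − 47² = 3256 − 2209 = 1047
S_yy = nΣy² − (Σy)² = 8·383 − (-43)² = 3064 − 1849 = 1215
r = S_xy / √(S_xx·S_yy) = -403 / √(1047·1215) = -403 / √1272105 = -403 / 1127.8763 = -0.3573
t = r·√(n−2)/√(1−r²) = -0.3573·√6 / √(1−0.127663) = -0.875203 / 0.933990 = -0.937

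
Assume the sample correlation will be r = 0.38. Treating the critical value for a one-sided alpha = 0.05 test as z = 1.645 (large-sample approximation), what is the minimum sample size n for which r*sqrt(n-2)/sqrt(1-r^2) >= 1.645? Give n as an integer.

19

r√(n−2)/√(1−r²) ≥ 1.645  ⇔  n−2 ≥ (1.645)²·(1−r²)/r²
(1−r²)/r² = (1−0.1444)/0.1444 = 5.9252
n ≥ 2 + 2.706025·5.9252 = 2 + 16.0337 = 18.0337
⌈18.0337⌉ = 19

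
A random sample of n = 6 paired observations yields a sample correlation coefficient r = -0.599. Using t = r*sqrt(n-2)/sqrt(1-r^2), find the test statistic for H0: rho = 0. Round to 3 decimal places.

1 − r² = 1 − 0.358801 = 0.641199;  √(1−r²) = 0.800749
√(n−2) = √4 = 2.000000
t = r·√(n−2)/√(1−r²) = -0.599 · 2.000000 / 0.800749 = -1.496

-1.496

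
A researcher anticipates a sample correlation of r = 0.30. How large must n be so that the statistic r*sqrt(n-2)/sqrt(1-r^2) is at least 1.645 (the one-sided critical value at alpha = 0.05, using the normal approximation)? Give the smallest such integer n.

Need r·√(n−2)/√(1−r²) ≥ 1.645
√(n−2) ≥ 1.645·√(1−0.0900) / 0.30 = 1.645·0.953939 / 0.30 = 5.2308
n−2 ≥ 27.3613  ⇒  n ≥ 29.3613
Smallest integer n = 30

30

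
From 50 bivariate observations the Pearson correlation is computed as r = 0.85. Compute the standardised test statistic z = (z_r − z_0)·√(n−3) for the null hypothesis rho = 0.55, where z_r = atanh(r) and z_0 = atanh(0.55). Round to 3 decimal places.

Fisher z: atanh(0.85) = 1.256153, atanh(0.55) = 0.618381
z = (z_r − z_0)·√(n−3) = (1.256153 − 0.618381)·√47 = 0.637772 · 6.855655 = 4.372

4.372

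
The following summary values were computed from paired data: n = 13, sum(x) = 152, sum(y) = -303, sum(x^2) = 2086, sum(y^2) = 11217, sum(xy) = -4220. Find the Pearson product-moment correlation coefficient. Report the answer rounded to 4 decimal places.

Numerator: nΣxy − (Σx)(Σy) = 13·(-4220) − (152)(-303) = -8804
Denominator: √[(nΣx²−(Σx)²)(nΣy²−(Σy)²)]
  nΣx²−(Σx)² = 13·2086 − 23104 = 4014;  nΣy²−(Σy)² = 13·11217 − 91809 = 54012
  √(4014·54012) = √216804168 = 14724.2714
r = -8804 / 14724.2714 = -0.5979

-0.5979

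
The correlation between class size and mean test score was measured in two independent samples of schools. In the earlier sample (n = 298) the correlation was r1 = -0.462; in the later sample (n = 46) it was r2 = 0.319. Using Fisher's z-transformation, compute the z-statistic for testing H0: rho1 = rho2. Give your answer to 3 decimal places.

Fisher z-transforms: z1 = atanh(-0.462) = -0.499851, z2 = atanh(0.319) = 0.330533; difference d = -0.830384
Var(d) = 1/295 + 1/43 = 0.0033898 + 0.0232558 = 0.0266456
z = d/√Var(d) = -0.830384 / √0.0266456 = -0.830384 / 0.163235 = -5.087

-5.087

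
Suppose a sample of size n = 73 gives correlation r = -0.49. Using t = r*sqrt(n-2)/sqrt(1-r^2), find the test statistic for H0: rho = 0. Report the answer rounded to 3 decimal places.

-4.736

t = r·√(n−2) / √(1−r²) with r = -0.49, n = 73
  = -0.49·√71 / √(1 − 0.2401)
  = -0.49·8.426150 / 0.871722
  = -4.128813 / 0.871722 = -4.736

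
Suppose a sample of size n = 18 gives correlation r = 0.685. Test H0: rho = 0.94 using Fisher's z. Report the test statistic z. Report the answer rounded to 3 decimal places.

Fisher z: atanh(0.685) = 0.838474, atanh(0.94) = 1.738049
z = (z_r − z_0)·√(n−3) = (0.838474 − 1.738049)·√15 = -0.899575 · 3.872983 = -3.484

-3.484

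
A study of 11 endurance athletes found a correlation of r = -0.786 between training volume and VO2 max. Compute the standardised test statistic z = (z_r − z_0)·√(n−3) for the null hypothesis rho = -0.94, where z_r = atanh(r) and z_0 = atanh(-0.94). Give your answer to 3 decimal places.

z_r = atanh(-0.786) = -1.060879,  z_0 = atanh(-0.94) = -1.738049
SE = 1/√(n−3) = 1/√8 = 0.353553
z = (z_r − z_0)/SE = (-1.060879 − (-1.738049)) / 0.353553 = 0.677170 / 0.353553 = 1.915

1.915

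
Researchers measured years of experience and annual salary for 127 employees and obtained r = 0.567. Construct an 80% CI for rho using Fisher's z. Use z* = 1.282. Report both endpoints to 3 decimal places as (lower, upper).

Fisher z: z_r = atanh(r) = ½·ln((1+0.567)/(1−0.567)) = 0.643090
SE(z) = 1/√(n−3) = 1/√124 = 0.089803
80% ⇒ z* = 1.282; margin = 1.282·0.089803 = 0.115127
CI on z-scale: (0.527963, 0.758217)
Back-transform: tanh(0.527963) = 0.483822, tanh(0.758217) = 0.640026

(0.484, 0.640)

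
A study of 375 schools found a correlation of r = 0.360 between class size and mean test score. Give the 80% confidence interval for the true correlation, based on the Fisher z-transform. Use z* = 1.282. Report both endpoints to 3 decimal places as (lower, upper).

Fisher z: z_r = atanh(r) = ½·ln((1+0.360)/(1−0.360)) = 0.376886
SE(z) = 1/√(n−3) = 1/√372 = 0.051848
80% ⇒ z* = 1.282; margin = 1.282·0.051848 = 0.066469
CI on z-scale: (0.310417, 0.443355)
Back-transform: tanh(0.310417) = 0.300816, tanh(0.443355) = 0.416422

(0.301, 0.416)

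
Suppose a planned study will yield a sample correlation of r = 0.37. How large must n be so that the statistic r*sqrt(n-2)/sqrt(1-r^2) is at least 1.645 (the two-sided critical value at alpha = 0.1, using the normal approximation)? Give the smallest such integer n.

r√(n−2)/√(1−r²) ≥ 1.645  ⇔  n−2 ≥ (1.645)²·(1−r²)/r²
(1−r²)/r² = (1−0.1369)/0.1369 = 6.3046
n ≥ 2 + 2.706025·6.3046 = 2 + 17.0604 = 19.0604
⌈19.0604⌉ = 20

20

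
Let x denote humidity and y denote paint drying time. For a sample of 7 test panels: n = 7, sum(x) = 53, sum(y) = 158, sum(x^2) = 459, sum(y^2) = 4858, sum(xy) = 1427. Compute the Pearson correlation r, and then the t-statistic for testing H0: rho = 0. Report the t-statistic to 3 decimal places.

3.533

Numerator: nΣxy − (Σx)(Σy) = 7·1427 − (53)(158) = 1615
Denominator: √[(nΣx²−(Σx)²)(nΣy²−(Σy)²)]
  nΣx²−(Σx)² = 7·459 − 2809 = 404;  nΣy²−(Σy)² = 7·4858 − 24964 = 9042
  √(404·9042) = √3652968 = 1911.2739
r = 1615 / 1911.2739 = 0.8450
t = r·√(n−2)/√(1−r²) = 0.8450·√5 / √(1−0.714025) = 1.889477 / 0.534766 = 3.533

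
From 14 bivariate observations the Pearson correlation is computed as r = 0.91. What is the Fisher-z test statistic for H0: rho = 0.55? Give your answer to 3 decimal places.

3.015

z_r = atanh(0.91) = 1.527524,  z_0 = atanh(0.55) = 0.618381
SE = 1/√(n−3) = 1/√11 = 0.301511
z = (z_r − z_0)/SE = (1.527524 − 0.618381) / 0.301511 = 0.909143 / 0.301511 = 3.015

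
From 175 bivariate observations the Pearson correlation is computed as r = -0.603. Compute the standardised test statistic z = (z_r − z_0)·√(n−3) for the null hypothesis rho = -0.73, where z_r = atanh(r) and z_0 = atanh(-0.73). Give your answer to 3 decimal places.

Fisher z: atanh(-0.603) = -0.697848, atanh(-0.73) = -0.928727
z = (z_r − z_0)·√(n−3) = (-0.697848 − (-0.928727))·√172 = 0.230879 · 13.114877 = 3.028

3.028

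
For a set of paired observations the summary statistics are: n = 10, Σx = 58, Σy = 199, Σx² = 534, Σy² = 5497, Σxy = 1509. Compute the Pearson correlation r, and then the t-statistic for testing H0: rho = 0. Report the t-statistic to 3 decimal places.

Numerator: nΣxy − (Σx)(Σy) = 10·1509 − (58)(199) = 3548
Denominator: √[(nΣx²−(Σx)²)(nΣy²−(Σy)²)]
  nΣx²−(Σx)² = 10·534 − 3364 = 1976;  nΣy²−(Σy)² = 10·5497 − 39601 = 15369
  √(1976·15369) = √30369144 = 5510.8206
r = 3548 / 5510.8206 = 0.6438
t = r·√(n−2)/√(1−r²) = 0.6438·√8 / √(1−0.414478) = 1.820941 / 0.765194 = 2.380

2.380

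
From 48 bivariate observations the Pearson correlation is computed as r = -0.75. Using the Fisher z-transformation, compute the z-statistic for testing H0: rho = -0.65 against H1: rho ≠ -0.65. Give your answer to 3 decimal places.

Fisher z: atanh(-0.75) = -0.972955, atanh(-0.65) = -0.775299
z = (z_r − z_0)·√(n−3) = (-0.972955 − (-0.775299))·√45 = -0.197656 · 6.708204 = -1.326

-1.326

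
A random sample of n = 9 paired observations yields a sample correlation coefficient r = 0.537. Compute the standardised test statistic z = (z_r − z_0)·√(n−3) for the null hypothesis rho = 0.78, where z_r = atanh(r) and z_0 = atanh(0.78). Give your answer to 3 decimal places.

-1.091

z_r = atanh(0.537) = 0.599930,  z_0 = atanh(0.78) = 1.045371
SE = 1/√(n−3) = 1/√6 = 0.408248
z = (z_r − z_0)/SE = (0.599930 − 1.045371) / 0.408248 = -0.445441 / 0.408248 = -1.091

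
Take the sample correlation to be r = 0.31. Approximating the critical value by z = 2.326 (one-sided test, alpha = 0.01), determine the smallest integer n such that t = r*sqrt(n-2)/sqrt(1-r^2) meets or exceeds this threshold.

r√(n−2)/√(1−r²) ≥ 2.326  ⇔  n−2 ≥ (2.326)²·(1−r²)/r²
(1−r²)/r² = (1−0.0961)/0.0961 = 9.4058
n ≥ 2 + 5.410276·9.4058 = 2 + 50.8880 = 52.8880
⌈52.8880⌉ = 53

53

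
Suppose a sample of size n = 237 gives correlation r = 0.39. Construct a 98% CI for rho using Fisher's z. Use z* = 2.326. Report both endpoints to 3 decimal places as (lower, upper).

Fisher z: z_r = atanh(r) = ½·ln((1+0.39)/(1−0.39)) = 0.411800
SE(z) = 1/√(n−3) = 1/√234 = 0.065372
98% ⇒ z* = 2.326; margin = 2.326·0.065372 = 0.152055
CI on z-scale: (0.259745, 0.563855)
Back-transform: tanh(0.259745) = 0.254057, tanh(0.563855) = 0.510832

(0.254, 0.511)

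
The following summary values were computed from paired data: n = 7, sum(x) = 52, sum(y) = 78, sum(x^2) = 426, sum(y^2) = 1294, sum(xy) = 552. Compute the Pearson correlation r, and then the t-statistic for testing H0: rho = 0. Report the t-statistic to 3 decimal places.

S_xy = nΣxy − ΣxΣy = 7·552 − 52·78 = 3864 − 4056 = -192
S_xx = nΣx² − (Σx)² = 7·426 − 52² = 2982 − 2704 = 278
S_yy = nΣy² − (Σy)² = 7·1294 − 78² = 9058 − 6084 = 2974
r = S_xy / √(S_xx·S_yy) = -192 / √(278·2974) = -192 / √826772 = -192 / 909.2700 = -0.2112
t = r·√(n−2)/√(1−r²) = -0.2112·√5 / √(1−0.044605) = -0.472258 / 0.977443 = -0.483

-0.483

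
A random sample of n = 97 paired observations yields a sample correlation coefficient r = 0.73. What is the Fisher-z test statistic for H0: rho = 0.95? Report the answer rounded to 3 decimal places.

-8.755

Fisher z: atanh(0.73) = 0.928727, atanh(0.95) = 1.831781
z = (z_r − z_0)·√(n−3) = (0.928727 − 1.831781)·√94 = -0.903054 · 9.695360 = -8.755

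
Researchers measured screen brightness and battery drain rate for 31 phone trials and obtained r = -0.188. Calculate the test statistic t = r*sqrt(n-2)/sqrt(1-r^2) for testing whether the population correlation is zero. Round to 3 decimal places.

1 − r² = 1 − 0.035344 = 0.964656;  √(1−r²) = 0.982169
√(n−2) = √29 = 5.385165
t = r·√(n−2)/√(1−r²) = -0.188 · 5.385165 / 0.982169 = -1.031

-1.031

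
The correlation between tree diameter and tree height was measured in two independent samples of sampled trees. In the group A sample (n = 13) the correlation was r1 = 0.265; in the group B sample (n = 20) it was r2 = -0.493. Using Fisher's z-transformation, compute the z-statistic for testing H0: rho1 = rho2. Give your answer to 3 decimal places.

2.036

z1 = atanh(0.265) = 0.271478,  z2 = atanh(-0.493) = -0.540016
SE = √(1/(n1−3) + 1/(n2−3)) = √(1/10 + 1/17) = √(0.1000000 + 0.0588235) = √0.1588235 = 0.398527
z = (z1 − z2)/SE = (0.271478 − (-0.540016)) / 0.398527 = 0.811494 / 0.398527 = 2.036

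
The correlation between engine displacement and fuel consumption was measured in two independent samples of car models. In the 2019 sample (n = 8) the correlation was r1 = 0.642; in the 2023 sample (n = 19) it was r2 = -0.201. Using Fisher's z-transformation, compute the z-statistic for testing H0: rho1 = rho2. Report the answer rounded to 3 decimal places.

1.884

z1 = atanh(0.642) = 0.761569,  z2 = atanh(-0.201) = -0.203774
SE = √(1/(n1−3) + 1/(n2−3)) = √(1/5 + 1/16) = √(0.2000000 + 0.0625000) = √0.2625000 = 0.512348
z = (z1 − z2)/SE = (0.761569 − (-0.203774)) / 0.512348 = 0.965343 / 0.512348 = 1.884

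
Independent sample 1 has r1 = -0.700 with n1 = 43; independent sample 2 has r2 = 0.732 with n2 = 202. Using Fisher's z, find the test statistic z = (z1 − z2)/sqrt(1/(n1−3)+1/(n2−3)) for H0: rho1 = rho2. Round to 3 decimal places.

z1 = atanh(-0.700) = -0.867301,  z2 = atanh(0.732) = 0.933023
SE = √(1/(n1−3) + 1/(n2−3)) = √(1/40 + 1/199) = √(0.0250000 + 0.0050251) = √0.0300251 = 0.173278
z = (z1 − z2)/SE = (-0.867301 − 0.933023) / 0.173278 = -1.800324 / 0.173278 = -10.390

-10.390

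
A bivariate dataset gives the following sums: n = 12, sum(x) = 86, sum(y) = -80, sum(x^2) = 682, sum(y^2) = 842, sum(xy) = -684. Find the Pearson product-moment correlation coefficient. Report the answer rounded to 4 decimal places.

S_xy = nΣxy − ΣxΣy = 12·(-684) − 86·(-80) = -8208 − (-6880) = -1328
S_xx = nΣx² − (Σx)² = 12·682 − 86² = 8184 − 7396 = 788
S_yy = nΣy² − (Σy)² = 12·842 − (-80)² = 10104 − 6400 = 3704
r = S_xy / √(S_xx·S_yy) = -1328 / √(788·3704) = -1328 / √2918752 = -1328 / 1708.4355 = -0.7773

-0.7773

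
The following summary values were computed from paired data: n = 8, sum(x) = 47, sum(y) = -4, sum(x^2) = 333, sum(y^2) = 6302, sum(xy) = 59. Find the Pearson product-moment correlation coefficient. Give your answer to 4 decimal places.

0.1378

Numerator: nΣxy − (Σx)(Σy) = 8·59 − (47)(-4) = 660
Denominator: √[(nΣx²−(Σx)²)(nΣy²−(Σy)²)]
  nΣx²−(Σx)² = 8·333 − 2209 = 455;  nΣy²−(Σy)² = 8·6302 − 16 = 50400
  √(455·50400) = √22932000 = 4788.7368
r = 660 / 4788.7368 = 0.1378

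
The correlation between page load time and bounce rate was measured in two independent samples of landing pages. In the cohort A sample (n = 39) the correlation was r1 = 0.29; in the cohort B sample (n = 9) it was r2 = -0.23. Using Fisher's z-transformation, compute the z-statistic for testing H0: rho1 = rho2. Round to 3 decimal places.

z1 = atanh(0.29) = 0.298566,  z2 = atanh(-0.23) = -0.234189
SE = √(1/(n1−3) + 1/(n2−3)) = √(1/36 + 1/6) = √(0.0277778 + 0.1666667) = √0.1944445 = 0.440959
z = (z1 − z2)/SE = (0.298566 − (-0.234189)) / 0.440959 = 0.532755 / 0.440959 = 1.208

1.208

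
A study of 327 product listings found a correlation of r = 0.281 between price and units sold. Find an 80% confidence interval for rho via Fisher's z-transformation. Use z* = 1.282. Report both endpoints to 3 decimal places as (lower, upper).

(0.214, 0.345)

Fisher z: z_r = atanh(r) = ½·ln((1+0.281)/(1−0.281)) = 0.288767
SE(z) = 1/√(n−3) = 1/√324 = 0.055556
80% ⇒ z* = 1.282; margin = 1.282·0.055556 = 0.071223
CI on z-scale: (0.217544, 0.359990)
Back-transform: tanh(0.217544) = 0.214176, tanh(0.359990) = 0.345205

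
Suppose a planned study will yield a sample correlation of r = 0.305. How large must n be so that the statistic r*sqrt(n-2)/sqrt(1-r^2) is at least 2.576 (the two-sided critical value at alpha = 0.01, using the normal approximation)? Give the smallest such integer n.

r√(n−2)/√(1−r²) ≥ 2.576  ⇔  n−2 ≥ (2.576)²·(1−r²)/r²
(1−r²)/r² = (1−0.093025)/0.093025 = 9.7498
n ≥ 2 + 6.635776·9.7498 = 2 + 64.6975 = 66.6975
⌈66.6975⌉ = 67

67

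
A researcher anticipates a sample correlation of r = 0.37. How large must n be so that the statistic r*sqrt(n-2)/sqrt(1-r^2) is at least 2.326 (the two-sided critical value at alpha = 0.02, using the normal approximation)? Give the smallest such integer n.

37

Need r·√(n−2)/√(1−r²) ≥ 2.326
√(n−2) ≥ 2.326·√(1−0.1369) / 0.37 = 2.326·0.929032 / 0.37 = 5.8403
n−2 ≥ 34.1091  ⇒  n ≥ 36.1091
Smallest integer n = 37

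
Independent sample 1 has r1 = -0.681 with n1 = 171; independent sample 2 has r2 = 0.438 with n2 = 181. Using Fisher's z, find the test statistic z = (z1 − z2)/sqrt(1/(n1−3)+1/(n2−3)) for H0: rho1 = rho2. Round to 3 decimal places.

-12.092

z1 = atanh(-0.681) = -0.830977,  z2 = atanh(0.438) = 0.469753
SE = √(1/(n1−3) + 1/(n2−3)) = √(1/168 + 1/178) = √(0.0059524 + 0.0056180) = √0.0115704 = 0.107566
z = (z1 − z2)/SE = (-0.830977 − 0.469753) / 0.107566 = -1.300730 / 0.107566 = -12.092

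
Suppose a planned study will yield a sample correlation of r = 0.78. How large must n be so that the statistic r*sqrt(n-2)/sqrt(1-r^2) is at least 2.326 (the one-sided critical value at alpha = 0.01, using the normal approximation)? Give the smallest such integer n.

6

r√(n−2)/√(1−r²) ≥ 2.326  ⇔  n−2 ≥ (2.326)²·(1−r²)/r²
(1−r²)/r² = (1−0.6084)/0.6084 = 0.6437
n ≥ 2 + 5.410276·0.6437 = 2 + 3.4826 = 5.4826
⌈5.4826⌉ = 6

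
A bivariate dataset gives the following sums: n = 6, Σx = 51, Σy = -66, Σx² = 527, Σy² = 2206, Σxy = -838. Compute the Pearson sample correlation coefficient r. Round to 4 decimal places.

-0.7446

Numerator: nΣxy − (Σx)(Σy) = 6·(-838) − (51)(-66) = -1662
Denominator: √[(nΣx²−(Σx)²)(nΣy²−(Σy)²)]
  nΣx²−(Σx)² = 6·527 − 2601 = 561;  nΣy²−(Σy)² = 6·2206 − 4356 = 8880
  √(561·8880) = √4981680 = 2231.9677
r = -1662 / 2231.9677 = -0.7446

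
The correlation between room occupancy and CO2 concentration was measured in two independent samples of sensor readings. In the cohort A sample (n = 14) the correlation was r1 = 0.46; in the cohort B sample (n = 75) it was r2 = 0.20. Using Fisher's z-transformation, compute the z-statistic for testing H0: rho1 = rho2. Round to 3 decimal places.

0.910

z1 = atanh(0.46) = 0.497311,  z2 = atanh(0.20) = 0.202733
SE = √(1/(n1−3) + 1/(n2−3)) = √(1/11 + 1/72) = √(0.0909091 + 0.0138889) = √0.1047980 = 0.323725
z = (z1 − z2)/SE = (0.497311 − 0.202733) / 0.323725 = 0.294578 / 0.323725 = 0.910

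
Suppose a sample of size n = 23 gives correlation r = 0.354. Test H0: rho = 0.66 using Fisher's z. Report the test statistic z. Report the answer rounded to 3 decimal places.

z_r = atanh(0.354) = 0.370009,  z_0 = atanh(0.66) = 0.792814
SE = 1/√(n−3) = 1/√20 = 0.223607
z = (z_r − z_0)/SE = (0.370009 − 0.792814) / 0.223607 = -0.422805 / 0.223607 = -1.891

-1.891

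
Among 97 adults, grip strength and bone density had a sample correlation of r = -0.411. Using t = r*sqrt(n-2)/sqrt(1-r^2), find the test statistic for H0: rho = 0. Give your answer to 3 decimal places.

t = r·√(n−2) / √(1−r²) with r = -0.411, n = 97
  = -0.411·√95 / √(1 − 0.168921)
  = -0.411·9.746794 / 0.911635
  = -4.005932 / 0.911635 = -4.394

-4.394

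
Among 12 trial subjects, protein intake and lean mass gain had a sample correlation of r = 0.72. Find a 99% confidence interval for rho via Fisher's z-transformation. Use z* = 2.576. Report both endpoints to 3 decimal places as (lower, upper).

(0.049, 0.943)

Fisher z: z_r = atanh(r) = ½·ln((1+0.72)/(1−0.72)) = 0.907645
SE(z) = 1/√(n−3) = 1/√9 = 0.333333
99% ⇒ z* = 2.576; margin = 2.576·0.333333 = 0.858666
CI on z-scale: (0.048979, 1.766311)
Back-transform: tanh(0.048979) = 0.048940, tanh(1.766311) = 0.943204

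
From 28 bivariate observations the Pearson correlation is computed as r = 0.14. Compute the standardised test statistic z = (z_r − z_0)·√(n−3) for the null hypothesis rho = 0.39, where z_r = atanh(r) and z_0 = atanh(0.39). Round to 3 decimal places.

Fisher z: atanh(0.14) = 0.140926, atanh(0.39) = 0.411800
z = (z_r − z_0)·√(n−3) = (0.140926 − 0.411800)·√25 = -0.270874 · 5.000000 = -1.354

-1.354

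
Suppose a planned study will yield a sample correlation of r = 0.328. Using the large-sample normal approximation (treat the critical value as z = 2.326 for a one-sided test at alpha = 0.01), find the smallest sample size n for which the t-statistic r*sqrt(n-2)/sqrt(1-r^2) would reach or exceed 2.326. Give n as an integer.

Need r·√(n−2)/√(1−r²) ≥ 2.326
√(n−2) ≥ 2.326·√(1−0.107584) / 0.328 = 2.326·0.944678 / 0.328 = 6.6991
n−2 ≥ 44.8779  ⇒  n ≥ 46.8779
Smallest integer n = 47

47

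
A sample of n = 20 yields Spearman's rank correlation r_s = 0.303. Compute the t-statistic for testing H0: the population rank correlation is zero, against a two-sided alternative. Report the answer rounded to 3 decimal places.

1.349

t = r_s·√(n−2) / √(1−r_s²) with r_s = 0.303, n = 20
  = 0.303·√18 / √(1 − 0.091809)
  = 0.303·4.242641 / 0.952991
  = 1.285520 / 0.952991 = 1.349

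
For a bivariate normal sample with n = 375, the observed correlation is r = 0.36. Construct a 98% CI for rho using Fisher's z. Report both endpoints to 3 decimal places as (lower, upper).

Fisher z: z_r = atanh(r) = ½·ln((1+0.36)/(1−0.36)) = 0.376886
SE(z) = 1/√(n−3) = 1/√372 = 0.051848
98% ⇒ z* = 2.326; margin = 2.326·0.051848 = 0.120598
CI on z-scale: (0.256288, 0.497484)
Back-transform: tanh(0.256288) = 0.250820, tanh(0.497484) = 0.460136

(0.251, 0.460)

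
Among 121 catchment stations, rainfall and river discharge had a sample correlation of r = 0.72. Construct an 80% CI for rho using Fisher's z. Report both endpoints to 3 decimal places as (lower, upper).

Fisher z: z_r = atanh(r) = ½·ln((1+0.72)/(1−0.72)) = 0.907645
SE(z) = 1/√(n−3) = 1/√118 = 0.092057
80% ⇒ z* = 1.282; margin = 1.282·0.092057 = 0.118017
CI on z-scale: (0.789628, 1.025662)
Back-transform: tanh(0.789628) = 0.658198, tanh(1.025662) = 0.772163

(0.658, 0.772)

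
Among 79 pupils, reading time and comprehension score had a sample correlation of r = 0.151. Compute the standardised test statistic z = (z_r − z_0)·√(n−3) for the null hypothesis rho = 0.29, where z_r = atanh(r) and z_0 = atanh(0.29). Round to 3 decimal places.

-1.276

z_r = atanh(0.151) = 0.152164,  z_0 = atanh(0.29) = 0.298566
SE = 1/√(n−3) = 1/√76 = 0.114708
z = (z_r − z_0)/SE = (0.152164 − 0.298566) / 0.114708 = -0.146402 / 0.114708 = -1.276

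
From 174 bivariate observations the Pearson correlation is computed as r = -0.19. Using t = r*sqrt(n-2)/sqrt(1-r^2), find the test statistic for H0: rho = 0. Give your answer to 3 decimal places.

1 − r² = 1 − 0.0361 = 0.9639;  √(1−r²) = 0.981784
√(n−2) = √172 = 13.114877
t = r·√(n−2)/√(1−r²) = -0.19 · 13.114877 / 0.981784 = -2.538

-2.538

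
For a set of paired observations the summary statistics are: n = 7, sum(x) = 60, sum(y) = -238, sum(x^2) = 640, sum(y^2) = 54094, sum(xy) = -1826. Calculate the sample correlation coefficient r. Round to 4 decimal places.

0.0890

S_xy = nΣxy − ΣxΣy = 7·(-1826) − 60·(-238) = -12782 − (-14280) = 1498
S_xx = nΣx² − (Σx)² = 7·640 − 60² = 4480 − 3600 = 880
S_yy = nΣy² − (Σy)² = 7·54094 − (-238)² = 378658 − 56644 = 322014
r = S_xy / √(S_xx·S_yy) = 1498 / √(880·322014) = 1498 / √283372320 = 1498 / 16833.6663 = 0.0890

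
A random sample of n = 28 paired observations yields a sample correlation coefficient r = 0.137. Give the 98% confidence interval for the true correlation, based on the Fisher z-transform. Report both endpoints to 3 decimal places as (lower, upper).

(-0.316, 0.539)

z_r = atanh(0.137) = 0.137867;  SE = 1/√(n−3) = 1/√25 = 0.200000
z-limits: 0.137867 ± 2.326·0.200000 = 0.137867 ± 0.465200 = [-0.327333, 0.603067]
ρ-limits: (tanh -0.327333, tanh 0.603067) = (-0.316, 0.539)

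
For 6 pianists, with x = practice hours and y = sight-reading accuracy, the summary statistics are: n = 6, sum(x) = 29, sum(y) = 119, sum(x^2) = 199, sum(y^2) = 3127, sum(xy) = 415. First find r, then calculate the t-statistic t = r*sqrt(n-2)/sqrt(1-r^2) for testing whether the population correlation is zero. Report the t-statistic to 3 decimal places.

-2.296

S_xy = nΣxy − ΣxΣy = 6·415 − 29·119 = 2490 − 3451 = -961
S_xx = nΣx² − (Σx)² = 6·199 − 29² = 1194 − 841 = 353
S_yy = nΣy² − (Σy)² = 6·3127 − 119² = 18762 − 14161 = 4601
r = S_xy / √(S_xx·S_yy) = -961 / √(353·4601) = -961 / √1624153 = -961 / 1274.4226 = -0.7541
t = r·√(n−2)/√(1−r²) = -0.7541·√4 / √(1−0.568667) = -1.508200 / 0.656759 = -2.296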